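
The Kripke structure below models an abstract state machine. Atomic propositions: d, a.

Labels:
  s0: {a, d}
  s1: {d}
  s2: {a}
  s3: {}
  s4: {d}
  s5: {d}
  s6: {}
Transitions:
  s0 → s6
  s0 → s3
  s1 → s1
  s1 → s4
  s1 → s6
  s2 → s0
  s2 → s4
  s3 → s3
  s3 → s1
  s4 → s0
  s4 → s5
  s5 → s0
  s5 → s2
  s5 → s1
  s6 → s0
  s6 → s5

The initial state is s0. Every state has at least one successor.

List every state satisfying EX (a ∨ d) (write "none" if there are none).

States satisfying a ∨ d: {s0, s1, s2, s4, s5}.
States satisfying EX (a ∨ d): {s1, s2, s3, s4, s5, s6}.

{s1, s2, s3, s4, s5, s6}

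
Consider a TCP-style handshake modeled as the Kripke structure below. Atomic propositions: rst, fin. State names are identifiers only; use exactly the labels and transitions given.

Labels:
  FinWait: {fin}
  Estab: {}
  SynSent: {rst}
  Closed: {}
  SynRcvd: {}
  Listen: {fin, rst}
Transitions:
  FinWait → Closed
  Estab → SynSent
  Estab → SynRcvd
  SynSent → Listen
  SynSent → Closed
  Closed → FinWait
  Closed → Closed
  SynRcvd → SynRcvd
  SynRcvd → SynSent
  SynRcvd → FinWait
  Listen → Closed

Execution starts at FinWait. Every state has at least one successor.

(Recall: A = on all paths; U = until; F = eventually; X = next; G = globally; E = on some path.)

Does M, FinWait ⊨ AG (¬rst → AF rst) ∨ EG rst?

States satisfying ¬rst → AF rst: {SynSent, Listen}.
States satisfying AG (¬rst → AF rst): ∅.
States satisfying rst: {SynSent, Listen}.
States satisfying EG rst: ∅.
States satisfying AG (¬rst → AF rst) ∨ EG rst: ∅.
FinWait ∉ Sat(AG (¬rst → AF rst) ∨ EG rst).

Violated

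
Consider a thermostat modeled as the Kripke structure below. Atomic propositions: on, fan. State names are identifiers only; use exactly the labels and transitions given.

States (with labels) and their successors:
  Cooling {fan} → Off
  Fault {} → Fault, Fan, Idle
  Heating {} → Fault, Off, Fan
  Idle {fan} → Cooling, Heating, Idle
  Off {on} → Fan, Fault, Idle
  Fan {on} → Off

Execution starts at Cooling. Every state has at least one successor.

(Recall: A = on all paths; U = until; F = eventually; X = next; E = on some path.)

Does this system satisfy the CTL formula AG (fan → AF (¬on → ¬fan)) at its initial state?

States satisfying fan → AF (¬on → ¬fan): {Cooling, Fault, Heating, Off, Fan}.
States satisfying AG (fan → AF (¬on → ¬fan)): ∅.
Idle is reachable from Cooling and violates fan → AF (¬on → ¬fan), so AG fails at Cooling.
Cooling ∉ Sat(AG (fan → AF (¬on → ¬fan))).

Does not hold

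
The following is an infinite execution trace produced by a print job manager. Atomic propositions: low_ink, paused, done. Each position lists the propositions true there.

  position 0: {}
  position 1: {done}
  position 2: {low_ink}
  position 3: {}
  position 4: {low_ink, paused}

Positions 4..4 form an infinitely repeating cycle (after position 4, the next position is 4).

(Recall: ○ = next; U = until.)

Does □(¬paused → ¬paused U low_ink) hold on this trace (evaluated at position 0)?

¬paused → ¬paused U low_ink holds at every position 0..4, and those are all positions ever visited, so □(¬paused → ¬paused U low_ink) holds.
Positions where ¬paused holds: 0, 1, 2, 3.
Check ¬paused U low_ink at each: 0→ok, 1→ok, 2→ok, 3→ok.

Satisfied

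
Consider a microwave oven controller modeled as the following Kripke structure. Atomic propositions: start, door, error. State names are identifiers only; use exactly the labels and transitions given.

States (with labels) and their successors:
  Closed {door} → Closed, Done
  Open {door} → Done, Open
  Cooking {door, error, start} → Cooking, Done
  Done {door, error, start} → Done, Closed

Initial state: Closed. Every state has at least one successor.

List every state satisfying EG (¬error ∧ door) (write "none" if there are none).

{Closed, Open}

States satisfying ¬error ∧ door: {Closed, Open}.
States satisfying EG (¬error ∧ door): {Closed, Open}.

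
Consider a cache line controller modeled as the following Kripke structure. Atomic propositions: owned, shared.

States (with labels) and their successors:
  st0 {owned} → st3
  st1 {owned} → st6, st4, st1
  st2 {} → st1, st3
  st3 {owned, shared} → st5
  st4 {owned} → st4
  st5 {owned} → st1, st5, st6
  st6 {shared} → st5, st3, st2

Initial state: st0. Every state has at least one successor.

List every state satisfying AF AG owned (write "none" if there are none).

{st4}

States satisfying AG owned: {st4}.
States satisfying AF AG owned: {st4}.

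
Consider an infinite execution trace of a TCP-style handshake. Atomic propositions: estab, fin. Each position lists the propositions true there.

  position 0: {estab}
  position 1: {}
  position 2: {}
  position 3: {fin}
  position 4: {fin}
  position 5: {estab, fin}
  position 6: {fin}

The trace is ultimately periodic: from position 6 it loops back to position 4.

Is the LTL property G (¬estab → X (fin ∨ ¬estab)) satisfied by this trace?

Holds

¬estab → X (fin ∨ ¬estab) holds at every position 0..6, and those are all positions ever visited, so G (¬estab → X (fin ∨ ¬estab)) holds.
Positions where ¬estab holds: 1, 2, 3, 4, 6.
Check X (fin ∨ ¬estab) at each: 1→ok, 2→ok, 3→ok, 4→ok, 6→ok.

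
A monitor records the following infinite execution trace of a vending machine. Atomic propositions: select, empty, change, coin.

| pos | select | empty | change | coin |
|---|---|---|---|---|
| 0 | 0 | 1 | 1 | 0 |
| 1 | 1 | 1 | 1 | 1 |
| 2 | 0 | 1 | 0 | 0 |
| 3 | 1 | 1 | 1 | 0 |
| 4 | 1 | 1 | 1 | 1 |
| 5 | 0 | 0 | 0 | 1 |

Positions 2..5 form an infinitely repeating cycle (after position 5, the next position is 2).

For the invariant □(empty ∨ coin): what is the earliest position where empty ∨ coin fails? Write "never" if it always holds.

empty ∨ coin holds at every position 0..5, and those are all the positions the trace ever visits, so the invariant □(empty ∨ coin) is never violated.

never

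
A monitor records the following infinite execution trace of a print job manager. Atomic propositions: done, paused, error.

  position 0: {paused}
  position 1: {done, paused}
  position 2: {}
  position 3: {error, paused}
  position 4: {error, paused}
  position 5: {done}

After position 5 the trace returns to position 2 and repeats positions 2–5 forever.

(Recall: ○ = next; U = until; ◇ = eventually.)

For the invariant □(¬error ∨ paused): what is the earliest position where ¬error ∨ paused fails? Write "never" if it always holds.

¬error ∨ paused holds at every position 0..5, and those are all the positions the trace ever visits, so the invariant □(¬error ∨ paused) is never violated.

never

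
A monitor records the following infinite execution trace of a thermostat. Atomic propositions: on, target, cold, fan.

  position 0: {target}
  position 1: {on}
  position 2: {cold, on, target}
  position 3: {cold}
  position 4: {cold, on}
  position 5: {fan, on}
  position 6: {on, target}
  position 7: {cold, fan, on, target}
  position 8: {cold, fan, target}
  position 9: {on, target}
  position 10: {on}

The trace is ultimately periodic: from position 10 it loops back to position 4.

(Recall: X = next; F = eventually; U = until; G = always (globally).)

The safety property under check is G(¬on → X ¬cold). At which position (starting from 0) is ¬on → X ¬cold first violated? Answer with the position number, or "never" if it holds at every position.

3

Check ¬on → X ¬cold at each position in order: 0 ✓, 1 ✓, 2 ✓.
At position 3 the labels are {cold} and the next position 4 has {cold, on}, so ¬on → X ¬cold is false there. This is the first violation.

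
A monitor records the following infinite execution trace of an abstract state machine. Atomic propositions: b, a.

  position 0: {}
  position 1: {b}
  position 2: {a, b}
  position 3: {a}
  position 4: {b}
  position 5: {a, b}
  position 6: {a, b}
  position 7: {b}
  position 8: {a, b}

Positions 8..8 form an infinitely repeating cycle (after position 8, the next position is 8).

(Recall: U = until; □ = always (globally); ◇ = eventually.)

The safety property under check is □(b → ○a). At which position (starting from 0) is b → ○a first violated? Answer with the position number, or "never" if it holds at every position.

6

Check b → ○a at each position in order: 0 ✓, 1 ✓, 2 ✓, 3 ✓, 4 ✓, 5 ✓.
At position 6 the labels are {a, b} and the next position 7 has {b}, so b → ○a is false there. This is the first violation.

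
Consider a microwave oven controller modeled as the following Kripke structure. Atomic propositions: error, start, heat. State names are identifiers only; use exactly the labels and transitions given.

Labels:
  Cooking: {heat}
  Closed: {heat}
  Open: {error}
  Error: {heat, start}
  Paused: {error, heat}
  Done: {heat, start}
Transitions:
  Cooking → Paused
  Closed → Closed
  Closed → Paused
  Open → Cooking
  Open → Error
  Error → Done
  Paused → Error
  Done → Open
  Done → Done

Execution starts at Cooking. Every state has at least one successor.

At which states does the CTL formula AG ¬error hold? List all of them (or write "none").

none

States satisfying ¬error: {Cooking, Closed, Error, Done}.
States satisfying AG ¬error: ∅.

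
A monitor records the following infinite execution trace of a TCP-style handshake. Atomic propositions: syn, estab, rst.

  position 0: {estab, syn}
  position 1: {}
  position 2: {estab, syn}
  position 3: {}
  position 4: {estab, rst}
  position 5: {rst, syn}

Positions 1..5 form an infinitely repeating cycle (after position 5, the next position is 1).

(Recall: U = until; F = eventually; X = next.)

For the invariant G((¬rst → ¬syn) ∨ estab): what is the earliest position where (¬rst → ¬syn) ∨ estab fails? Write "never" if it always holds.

(¬rst → ¬syn) ∨ estab holds at every position 0..5, and those are all the positions the trace ever visits, so the invariant G((¬rst → ¬syn) ∨ estab) is never violated.

never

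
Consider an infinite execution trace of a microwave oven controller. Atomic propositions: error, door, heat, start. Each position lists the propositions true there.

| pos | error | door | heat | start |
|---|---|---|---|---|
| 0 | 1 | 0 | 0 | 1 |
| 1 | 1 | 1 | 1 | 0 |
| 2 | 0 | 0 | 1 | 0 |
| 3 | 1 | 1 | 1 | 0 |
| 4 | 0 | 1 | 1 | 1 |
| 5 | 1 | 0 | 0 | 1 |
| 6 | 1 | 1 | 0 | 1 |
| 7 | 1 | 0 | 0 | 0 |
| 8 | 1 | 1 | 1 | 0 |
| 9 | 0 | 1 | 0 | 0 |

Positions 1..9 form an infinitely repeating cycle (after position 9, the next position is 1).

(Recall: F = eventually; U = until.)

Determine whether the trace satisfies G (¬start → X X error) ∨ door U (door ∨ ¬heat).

¬start → X X error must hold at every position from 0 onward. It fails at position 2, so G (¬start → X X error) is false.
Positions where ¬start holds: 1, 2, 3, 7, 8, 9.
Check X X error at each: 1→ok, 2→fails, 3→ok, 7→fails, 8→ok, 9→fails.
Walking from position 0: door ∨ ¬heat first holds at position 0, and door holds at every earlier position along the way, so door U (door ∨ ¬heat) holds.
At position 0: G (¬start → X X error) is false; door U (door ∨ ¬heat) is true; so G (¬start → X X error) ∨ door U (door ∨ ¬heat) is true.

Yes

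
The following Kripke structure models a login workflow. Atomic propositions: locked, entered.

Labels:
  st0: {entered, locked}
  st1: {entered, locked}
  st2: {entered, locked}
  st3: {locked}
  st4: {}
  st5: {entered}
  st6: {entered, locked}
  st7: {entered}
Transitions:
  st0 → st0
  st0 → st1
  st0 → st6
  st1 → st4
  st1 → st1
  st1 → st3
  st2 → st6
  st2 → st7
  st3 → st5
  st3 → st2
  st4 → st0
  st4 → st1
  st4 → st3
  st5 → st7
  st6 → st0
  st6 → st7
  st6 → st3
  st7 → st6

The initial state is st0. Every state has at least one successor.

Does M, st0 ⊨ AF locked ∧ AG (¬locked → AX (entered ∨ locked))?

Yes

States satisfying locked: {st0, st1, st2, st3, st6}.
States satisfying AF locked: {st0, st1, st2, st3, st4, st5, st6, st7}.
States satisfying ¬locked → AX (entered ∨ locked): {st0, st1, st2, st3, st4, st5, st6, st7}.
States satisfying AG (¬locked → AX (entered ∨ locked)): {st0, st1, st2, st3, st4, st5, st6, st7}.
States satisfying AF locked ∧ AG (¬locked → AX (entered ∨ locked)): {st0, st1, st2, st3, st4, st5, st6, st7}.
st0 ∈ Sat(AF locked ∧ AG (¬locked → AX (entered ∨ locked))).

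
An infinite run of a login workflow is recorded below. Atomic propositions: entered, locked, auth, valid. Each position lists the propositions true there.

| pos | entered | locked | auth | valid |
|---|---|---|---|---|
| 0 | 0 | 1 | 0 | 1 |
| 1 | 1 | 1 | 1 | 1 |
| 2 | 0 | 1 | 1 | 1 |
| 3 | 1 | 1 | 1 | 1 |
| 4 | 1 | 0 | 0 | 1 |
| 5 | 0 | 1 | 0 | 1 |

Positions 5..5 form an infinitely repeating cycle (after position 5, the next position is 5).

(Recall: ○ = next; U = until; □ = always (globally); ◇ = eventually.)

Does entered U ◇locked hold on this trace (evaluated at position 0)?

Yes

Walking from position 0: ◇locked first holds at position 0, and entered holds at every earlier position along the way, so entered U ◇locked holds.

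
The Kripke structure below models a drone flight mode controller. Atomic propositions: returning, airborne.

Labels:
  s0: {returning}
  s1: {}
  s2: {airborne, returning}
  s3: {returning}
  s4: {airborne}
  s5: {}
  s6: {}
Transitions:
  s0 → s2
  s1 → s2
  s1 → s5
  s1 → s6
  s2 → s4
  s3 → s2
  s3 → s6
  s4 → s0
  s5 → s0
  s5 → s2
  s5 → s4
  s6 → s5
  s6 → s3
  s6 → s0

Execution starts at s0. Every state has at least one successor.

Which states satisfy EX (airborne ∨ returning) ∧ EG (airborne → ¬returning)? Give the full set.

{s1, s3, s6}

States satisfying airborne ∨ returning: {s0, s2, s3, s4}.
States satisfying EX (airborne ∨ returning): {s0, s1, s2, s3, s4, s5, s6}.
States satisfying airborne → ¬returning: {s0, s1, s3, s4, s5, s6}.
States satisfying EG (airborne → ¬returning): {s1, s3, s6}.
States satisfying EX (airborne ∨ returning) ∧ EG (airborne → ¬returning): {s1, s3, s6}.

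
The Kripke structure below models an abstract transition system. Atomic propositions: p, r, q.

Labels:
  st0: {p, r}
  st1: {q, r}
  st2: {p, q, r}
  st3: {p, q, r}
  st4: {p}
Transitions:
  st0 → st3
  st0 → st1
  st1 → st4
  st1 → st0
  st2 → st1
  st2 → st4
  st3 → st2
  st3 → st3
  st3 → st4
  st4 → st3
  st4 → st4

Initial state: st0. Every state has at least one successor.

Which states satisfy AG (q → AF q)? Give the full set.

States satisfying q → AF q: {st0, st1, st2, st3, st4}.
States satisfying AG (q → AF q): {st0, st1, st2, st3, st4}.

{st0, st1, st2, st3, st4}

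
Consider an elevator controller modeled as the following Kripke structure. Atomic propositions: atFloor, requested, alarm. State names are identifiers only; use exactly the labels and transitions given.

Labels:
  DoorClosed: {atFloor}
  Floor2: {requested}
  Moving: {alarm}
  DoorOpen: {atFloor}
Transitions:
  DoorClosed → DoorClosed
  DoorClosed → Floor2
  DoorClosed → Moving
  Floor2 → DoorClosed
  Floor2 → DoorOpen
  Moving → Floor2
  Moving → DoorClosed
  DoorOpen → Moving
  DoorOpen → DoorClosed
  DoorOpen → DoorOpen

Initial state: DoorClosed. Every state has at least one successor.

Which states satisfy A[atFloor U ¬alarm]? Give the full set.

{DoorClosed, Floor2, DoorOpen}

States satisfying atFloor: {DoorClosed, DoorOpen}.
States satisfying ¬alarm: {DoorClosed, Floor2, DoorOpen}.
States satisfying A[atFloor U ¬alarm]: {DoorClosed, Floor2, DoorOpen}.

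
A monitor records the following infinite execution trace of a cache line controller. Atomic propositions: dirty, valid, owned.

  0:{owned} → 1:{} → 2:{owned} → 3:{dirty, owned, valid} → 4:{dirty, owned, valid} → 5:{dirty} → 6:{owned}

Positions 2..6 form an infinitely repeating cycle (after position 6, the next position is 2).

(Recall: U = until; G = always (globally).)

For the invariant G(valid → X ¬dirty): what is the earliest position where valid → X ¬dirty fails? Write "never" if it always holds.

3

Check valid → X ¬dirty at each position in order: 0 ✓, 1 ✓, 2 ✓.
At position 3 the labels are {dirty, owned, valid} and the next position 4 has {dirty, owned, valid}, so valid → X ¬dirty is false there. This is the first violation.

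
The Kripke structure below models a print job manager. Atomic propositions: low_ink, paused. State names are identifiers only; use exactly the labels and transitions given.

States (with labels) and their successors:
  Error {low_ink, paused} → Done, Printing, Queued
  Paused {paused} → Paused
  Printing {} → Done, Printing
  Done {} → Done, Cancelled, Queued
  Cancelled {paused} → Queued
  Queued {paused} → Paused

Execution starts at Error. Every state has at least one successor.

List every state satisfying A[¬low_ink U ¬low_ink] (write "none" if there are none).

{Paused, Printing, Done, Cancelled, Queued}

States satisfying ¬low_ink: {Paused, Printing, Done, Cancelled, Queued}.
States satisfying A[¬low_ink U ¬low_ink]: {Paused, Printing, Done, Cancelled, Queued}.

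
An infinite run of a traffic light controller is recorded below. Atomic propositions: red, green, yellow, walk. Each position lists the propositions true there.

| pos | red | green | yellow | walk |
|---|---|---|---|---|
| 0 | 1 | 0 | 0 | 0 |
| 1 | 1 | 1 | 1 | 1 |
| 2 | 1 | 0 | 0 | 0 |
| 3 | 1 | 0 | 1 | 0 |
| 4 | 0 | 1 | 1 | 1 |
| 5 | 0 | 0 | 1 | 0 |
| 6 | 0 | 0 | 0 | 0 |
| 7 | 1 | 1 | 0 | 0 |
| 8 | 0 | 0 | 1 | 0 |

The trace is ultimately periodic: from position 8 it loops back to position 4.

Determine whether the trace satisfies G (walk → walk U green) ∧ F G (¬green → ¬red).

walk → walk U green holds at every position 0..8, and those are all positions ever visited, so G (walk → walk U green) holds.
Positions where walk holds: 1, 4.
Check walk U green at each: 1→ok, 4→ok.
G (¬green → ¬red) holds at position 4, which is reachable from 0, so F G (¬green → ¬red) holds.
At position 0: G (walk → walk U green) is true; F G (¬green → ¬red) is true; so G (walk → walk U green) ∧ F G (¬green → ¬red) is true.

Holds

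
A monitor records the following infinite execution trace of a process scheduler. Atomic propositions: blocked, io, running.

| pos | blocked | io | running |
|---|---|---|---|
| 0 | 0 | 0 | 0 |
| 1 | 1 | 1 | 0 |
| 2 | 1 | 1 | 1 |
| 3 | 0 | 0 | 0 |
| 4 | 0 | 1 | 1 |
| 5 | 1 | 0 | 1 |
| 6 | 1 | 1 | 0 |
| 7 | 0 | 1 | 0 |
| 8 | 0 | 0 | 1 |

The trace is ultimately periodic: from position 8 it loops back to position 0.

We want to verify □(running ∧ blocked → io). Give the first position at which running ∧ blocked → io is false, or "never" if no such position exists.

Check running ∧ blocked → io at each position in order: 0 ✓, 1 ✓, 2 ✓, 3 ✓, 4 ✓.
At position 5 the labels are {blocked, running}, so running ∧ blocked → io is false there. This is the first violation.

5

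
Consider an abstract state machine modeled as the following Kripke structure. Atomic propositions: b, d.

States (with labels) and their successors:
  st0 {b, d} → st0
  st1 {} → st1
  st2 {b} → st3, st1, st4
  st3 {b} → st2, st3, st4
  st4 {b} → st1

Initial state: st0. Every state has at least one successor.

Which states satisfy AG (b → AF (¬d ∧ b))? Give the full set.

{st1, st2, st3, st4}

States satisfying b → AF (¬d ∧ b): {st1, st2, st3, st4}.
States satisfying AG (b → AF (¬d ∧ b)): {st1, st2, st3, st4}.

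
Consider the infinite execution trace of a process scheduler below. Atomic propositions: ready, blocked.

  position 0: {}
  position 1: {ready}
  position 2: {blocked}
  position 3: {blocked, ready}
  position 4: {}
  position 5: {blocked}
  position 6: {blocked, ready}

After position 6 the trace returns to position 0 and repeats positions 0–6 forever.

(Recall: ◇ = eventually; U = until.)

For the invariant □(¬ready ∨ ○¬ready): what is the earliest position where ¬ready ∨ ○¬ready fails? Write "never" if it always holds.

¬ready ∨ ○¬ready holds at every position 0..6, and those are all the positions the trace ever visits, so the invariant □(¬ready ∨ ○¬ready) is never violated.

never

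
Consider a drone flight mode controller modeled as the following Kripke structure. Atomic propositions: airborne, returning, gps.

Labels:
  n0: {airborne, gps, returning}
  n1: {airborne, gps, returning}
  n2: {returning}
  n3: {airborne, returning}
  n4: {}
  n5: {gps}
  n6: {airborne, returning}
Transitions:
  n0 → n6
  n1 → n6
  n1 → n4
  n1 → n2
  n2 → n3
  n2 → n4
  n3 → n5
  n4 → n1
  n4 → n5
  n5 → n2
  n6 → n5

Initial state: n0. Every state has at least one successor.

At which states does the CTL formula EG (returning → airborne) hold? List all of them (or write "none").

States satisfying returning → airborne: {n0, n1, n3, n4, n5, n6}.
States satisfying EG (returning → airborne): {n1, n4}.

{n1, n4}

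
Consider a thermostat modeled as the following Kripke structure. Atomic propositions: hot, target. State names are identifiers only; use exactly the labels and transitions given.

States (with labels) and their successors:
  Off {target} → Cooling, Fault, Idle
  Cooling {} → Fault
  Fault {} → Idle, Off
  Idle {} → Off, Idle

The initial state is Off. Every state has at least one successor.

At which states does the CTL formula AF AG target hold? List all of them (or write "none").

none

States satisfying AG target: ∅.
States satisfying AF AG target: ∅.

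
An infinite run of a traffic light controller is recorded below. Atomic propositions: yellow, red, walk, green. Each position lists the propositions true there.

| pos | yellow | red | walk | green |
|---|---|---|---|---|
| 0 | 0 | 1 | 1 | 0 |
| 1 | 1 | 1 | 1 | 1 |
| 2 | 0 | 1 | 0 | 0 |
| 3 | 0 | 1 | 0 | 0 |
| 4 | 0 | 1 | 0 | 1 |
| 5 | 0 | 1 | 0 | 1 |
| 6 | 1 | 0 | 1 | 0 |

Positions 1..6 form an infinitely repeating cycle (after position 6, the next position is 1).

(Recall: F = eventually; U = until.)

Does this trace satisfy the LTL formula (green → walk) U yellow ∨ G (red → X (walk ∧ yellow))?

Yes

Walking from position 0: yellow first holds at position 1, and green → walk holds at every earlier position along the way, so (green → walk) U yellow holds.
red → X (walk ∧ yellow) must hold at every position from 0 onward. It fails at position 1, so G (red → X (walk ∧ yellow)) is false.
Positions where red holds: 0, 1, 2, 3, 4, 5.
Check X (walk ∧ yellow) at each: 0→ok, 1→fails, 2→fails, 3→fails, 4→fails, 5→ok.
At position 0: (green → walk) U yellow is true; G (red → X (walk ∧ yellow)) is false; so (green → walk) U yellow ∨ G (red → X (walk ∧ yellow)) is true.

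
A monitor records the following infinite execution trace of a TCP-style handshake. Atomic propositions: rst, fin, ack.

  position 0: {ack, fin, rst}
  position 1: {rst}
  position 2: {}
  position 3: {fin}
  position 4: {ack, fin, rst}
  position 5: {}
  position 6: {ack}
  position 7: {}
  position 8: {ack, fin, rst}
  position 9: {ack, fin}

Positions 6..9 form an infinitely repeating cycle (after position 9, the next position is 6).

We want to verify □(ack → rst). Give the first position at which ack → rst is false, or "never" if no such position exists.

Check ack → rst at each position in order: 0 ✓, 1 ✓, 2 ✓, 3 ✓, 4 ✓, 5 ✓.
At position 6 the labels are {ack}, so ack → rst is false there. This is the first violation.

6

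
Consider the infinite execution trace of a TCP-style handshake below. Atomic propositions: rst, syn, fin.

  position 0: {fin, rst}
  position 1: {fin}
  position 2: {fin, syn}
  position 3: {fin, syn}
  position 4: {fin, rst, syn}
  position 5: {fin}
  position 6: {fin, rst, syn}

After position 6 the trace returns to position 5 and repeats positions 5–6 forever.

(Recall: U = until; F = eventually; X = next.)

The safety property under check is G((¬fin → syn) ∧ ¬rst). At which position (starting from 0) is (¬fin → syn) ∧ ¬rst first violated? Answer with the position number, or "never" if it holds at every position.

0

At position 0 the labels are {fin, rst}, so (¬fin → syn) ∧ ¬rst is false there. This is the first violation.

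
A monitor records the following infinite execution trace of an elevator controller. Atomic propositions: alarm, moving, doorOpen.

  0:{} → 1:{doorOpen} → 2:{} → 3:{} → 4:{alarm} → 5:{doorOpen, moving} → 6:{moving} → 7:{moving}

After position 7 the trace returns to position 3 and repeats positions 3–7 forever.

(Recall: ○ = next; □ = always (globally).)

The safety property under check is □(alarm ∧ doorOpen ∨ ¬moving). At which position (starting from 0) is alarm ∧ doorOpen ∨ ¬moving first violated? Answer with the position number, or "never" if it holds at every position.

5

Check alarm ∧ doorOpen ∨ ¬moving at each position in order: 0 ✓, 1 ✓, 2 ✓, 3 ✓, 4 ✓.
At position 5 the labels are {doorOpen, moving}, so alarm ∧ doorOpen ∨ ¬moving is false there. This is the first violation.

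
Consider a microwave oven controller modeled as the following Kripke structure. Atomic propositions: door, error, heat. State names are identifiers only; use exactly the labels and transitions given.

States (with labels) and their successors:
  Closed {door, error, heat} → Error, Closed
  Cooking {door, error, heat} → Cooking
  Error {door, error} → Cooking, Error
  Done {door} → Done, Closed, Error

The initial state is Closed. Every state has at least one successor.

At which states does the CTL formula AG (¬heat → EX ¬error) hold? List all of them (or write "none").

{Cooking}

States satisfying ¬heat → EX ¬error: {Closed, Cooking, Done}.
States satisfying AG (¬heat → EX ¬error): {Cooking}.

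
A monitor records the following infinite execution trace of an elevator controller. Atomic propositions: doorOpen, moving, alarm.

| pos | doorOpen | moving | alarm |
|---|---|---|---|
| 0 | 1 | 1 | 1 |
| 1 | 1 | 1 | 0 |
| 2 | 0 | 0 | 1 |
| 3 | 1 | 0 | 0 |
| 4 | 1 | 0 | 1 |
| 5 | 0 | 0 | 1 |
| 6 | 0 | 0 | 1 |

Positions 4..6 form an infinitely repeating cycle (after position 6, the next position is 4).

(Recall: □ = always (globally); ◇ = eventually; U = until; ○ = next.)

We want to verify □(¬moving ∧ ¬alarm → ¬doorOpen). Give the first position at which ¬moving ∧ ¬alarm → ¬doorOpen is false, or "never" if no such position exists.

3

Check ¬moving ∧ ¬alarm → ¬doorOpen at each position in order: 0 ✓, 1 ✓, 2 ✓.
At position 3 the labels are {doorOpen}, so ¬moving ∧ ¬alarm → ¬doorOpen is false there. This is the first violation.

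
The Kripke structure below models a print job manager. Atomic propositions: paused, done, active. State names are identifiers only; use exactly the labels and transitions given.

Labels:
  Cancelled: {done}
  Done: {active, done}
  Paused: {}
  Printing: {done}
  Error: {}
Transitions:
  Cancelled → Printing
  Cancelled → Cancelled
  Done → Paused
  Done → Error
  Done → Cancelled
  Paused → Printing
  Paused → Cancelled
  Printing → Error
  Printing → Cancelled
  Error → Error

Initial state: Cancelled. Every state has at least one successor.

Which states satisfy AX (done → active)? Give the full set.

{Error}

States satisfying done → active: {Done, Paused, Error}.
States satisfying AX (done → active): {Error}.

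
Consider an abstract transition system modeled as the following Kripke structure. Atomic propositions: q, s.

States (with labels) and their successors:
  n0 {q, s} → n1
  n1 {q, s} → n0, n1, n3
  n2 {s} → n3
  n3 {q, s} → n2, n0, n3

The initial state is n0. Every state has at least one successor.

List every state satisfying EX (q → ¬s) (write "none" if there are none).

{n3}

States satisfying q → ¬s: {n2}.
States satisfying EX (q → ¬s): {n3}.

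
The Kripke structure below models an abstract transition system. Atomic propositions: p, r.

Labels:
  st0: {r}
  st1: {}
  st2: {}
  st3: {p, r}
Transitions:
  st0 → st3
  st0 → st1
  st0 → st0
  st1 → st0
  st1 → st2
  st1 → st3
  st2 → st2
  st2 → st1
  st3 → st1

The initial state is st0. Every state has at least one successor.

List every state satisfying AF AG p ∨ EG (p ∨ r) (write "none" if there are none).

{st0}

States satisfying AG p: ∅.
States satisfying AF AG p: ∅.
States satisfying p ∨ r: {st0, st3}.
States satisfying EG (p ∨ r): {st0}.
States satisfying AF AG p ∨ EG (p ∨ r): {st0}.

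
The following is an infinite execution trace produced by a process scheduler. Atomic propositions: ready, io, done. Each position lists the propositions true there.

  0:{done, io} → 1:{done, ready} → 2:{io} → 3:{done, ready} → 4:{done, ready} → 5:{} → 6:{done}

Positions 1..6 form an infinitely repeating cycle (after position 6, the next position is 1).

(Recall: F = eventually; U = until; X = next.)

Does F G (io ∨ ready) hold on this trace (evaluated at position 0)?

G (io ∨ ready) is false at every position 0..6, so it never becomes true and F G (io ∨ ready) fails.

Does not hold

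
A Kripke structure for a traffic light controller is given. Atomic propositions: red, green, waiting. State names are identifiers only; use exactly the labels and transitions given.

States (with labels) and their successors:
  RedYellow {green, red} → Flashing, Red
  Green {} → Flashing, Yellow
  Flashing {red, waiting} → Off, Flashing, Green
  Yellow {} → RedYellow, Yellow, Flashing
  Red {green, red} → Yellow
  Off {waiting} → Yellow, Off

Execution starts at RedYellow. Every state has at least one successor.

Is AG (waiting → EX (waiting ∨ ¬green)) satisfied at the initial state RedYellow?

Satisfied

States satisfying waiting → EX (waiting ∨ ¬green): {RedYellow, Green, Flashing, Yellow, Red, Off}.
States satisfying AG (waiting → EX (waiting ∨ ¬green)): {RedYellow, Green, Flashing, Yellow, Red, Off}.
Every state reachable from RedYellow satisfies waiting → EX (waiting ∨ ¬green).
RedYellow ∈ Sat(AG (waiting → EX (waiting ∨ ¬green))).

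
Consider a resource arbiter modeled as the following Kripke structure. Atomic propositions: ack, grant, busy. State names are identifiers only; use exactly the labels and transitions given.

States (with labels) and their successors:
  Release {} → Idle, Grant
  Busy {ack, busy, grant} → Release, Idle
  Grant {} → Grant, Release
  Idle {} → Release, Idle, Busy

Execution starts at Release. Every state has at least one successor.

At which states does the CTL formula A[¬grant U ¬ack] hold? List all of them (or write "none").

{Release, Grant, Idle}

States satisfying ¬grant: {Release, Grant, Idle}.
States satisfying ¬ack: {Release, Grant, Idle}.
States satisfying A[¬grant U ¬ack]: {Release, Grant, Idle}.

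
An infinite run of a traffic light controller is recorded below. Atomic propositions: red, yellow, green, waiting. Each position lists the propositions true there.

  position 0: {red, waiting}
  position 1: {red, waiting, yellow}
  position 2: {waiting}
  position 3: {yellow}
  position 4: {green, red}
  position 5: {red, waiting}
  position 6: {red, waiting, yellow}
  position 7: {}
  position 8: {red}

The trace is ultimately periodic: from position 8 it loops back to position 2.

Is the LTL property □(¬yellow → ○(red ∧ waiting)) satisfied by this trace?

¬yellow → ○(red ∧ waiting) must hold at every position from 0 onward. It fails at position 2, so □(¬yellow → ○(red ∧ waiting)) is false.
Positions where ¬yellow holds: 0, 2, 4, 5, 7, 8.
Check ○(red ∧ waiting) at each: 0→ok, 2→fails, 4→ok, 5→ok, 7→fails, 8→fails.

Does not hold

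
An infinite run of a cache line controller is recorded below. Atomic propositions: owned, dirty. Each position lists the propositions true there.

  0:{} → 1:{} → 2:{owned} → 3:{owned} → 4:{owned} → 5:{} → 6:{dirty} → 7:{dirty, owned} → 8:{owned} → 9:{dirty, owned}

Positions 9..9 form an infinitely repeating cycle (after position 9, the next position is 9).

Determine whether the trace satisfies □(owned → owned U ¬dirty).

owned → owned U ¬dirty must hold at every position from 0 onward. It fails at position 9, so □(owned → owned U ¬dirty) is false.
Positions where owned holds: 2, 3, 4, 7, 8, 9.
Check owned U ¬dirty at each: 2→ok, 3→ok, 4→ok, 7→ok, 8→ok, 9→fails.

Does not hold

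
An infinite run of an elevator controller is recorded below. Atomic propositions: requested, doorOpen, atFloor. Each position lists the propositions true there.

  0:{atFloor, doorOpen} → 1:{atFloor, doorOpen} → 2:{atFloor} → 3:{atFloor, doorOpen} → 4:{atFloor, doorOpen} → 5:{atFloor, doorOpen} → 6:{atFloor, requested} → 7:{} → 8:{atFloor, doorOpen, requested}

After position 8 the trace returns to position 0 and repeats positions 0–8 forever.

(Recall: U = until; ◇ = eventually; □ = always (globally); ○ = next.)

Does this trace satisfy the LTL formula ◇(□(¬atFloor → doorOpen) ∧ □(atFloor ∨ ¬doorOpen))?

□(¬atFloor → doorOpen) ∧ □(atFloor ∨ ¬doorOpen) is false at every position 0..8, so it never becomes true and ◇(□(¬atFloor → doorOpen) ∧ □(atFloor ∨ ¬doorOpen)) fails.

Violated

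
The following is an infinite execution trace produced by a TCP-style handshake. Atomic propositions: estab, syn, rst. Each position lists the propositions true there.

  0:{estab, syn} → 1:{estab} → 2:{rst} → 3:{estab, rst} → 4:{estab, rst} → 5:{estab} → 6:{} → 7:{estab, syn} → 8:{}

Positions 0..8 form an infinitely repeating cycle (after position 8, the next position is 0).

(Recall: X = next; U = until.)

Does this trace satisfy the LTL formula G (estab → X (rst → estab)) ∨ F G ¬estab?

Does not hold

estab → X (rst → estab) must hold at every position from 0 onward. It fails at position 1, so G (estab → X (rst → estab)) is false.
Positions where estab holds: 0, 1, 3, 4, 5, 7.
Check X (rst → estab) at each: 0→ok, 1→fails, 3→ok, 4→ok, 5→ok, 7→ok.
G ¬estab is false at every position 0..8, so it never becomes true and F G ¬estab fails.
At position 0: G (estab → X (rst → estab)) is false; F G ¬estab is false; so G (estab → X (rst → estab)) ∨ F G ¬estab is false.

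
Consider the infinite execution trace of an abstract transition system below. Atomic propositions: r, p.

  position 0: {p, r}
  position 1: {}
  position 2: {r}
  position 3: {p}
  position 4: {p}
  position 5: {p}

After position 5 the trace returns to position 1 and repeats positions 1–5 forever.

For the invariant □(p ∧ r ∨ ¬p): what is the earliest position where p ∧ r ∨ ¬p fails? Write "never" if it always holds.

Check p ∧ r ∨ ¬p at each position in order: 0 ✓, 1 ✓, 2 ✓.
At position 3 the labels are {p}, so p ∧ r ∨ ¬p is false there. This is the first violation.

3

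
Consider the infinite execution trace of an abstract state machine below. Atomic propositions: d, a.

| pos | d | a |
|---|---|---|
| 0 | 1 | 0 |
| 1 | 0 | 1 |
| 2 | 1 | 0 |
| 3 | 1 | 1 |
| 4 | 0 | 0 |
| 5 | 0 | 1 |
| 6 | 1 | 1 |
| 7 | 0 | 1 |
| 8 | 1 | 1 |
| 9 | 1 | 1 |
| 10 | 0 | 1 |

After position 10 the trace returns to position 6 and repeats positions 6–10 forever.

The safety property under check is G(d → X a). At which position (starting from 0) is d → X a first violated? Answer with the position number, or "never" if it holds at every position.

Check d → X a at each position in order: 0 ✓, 1 ✓, 2 ✓.
At position 3 the labels are {a, d} and the next position 4 has {}, so d → X a is false there. This is the first violation.

3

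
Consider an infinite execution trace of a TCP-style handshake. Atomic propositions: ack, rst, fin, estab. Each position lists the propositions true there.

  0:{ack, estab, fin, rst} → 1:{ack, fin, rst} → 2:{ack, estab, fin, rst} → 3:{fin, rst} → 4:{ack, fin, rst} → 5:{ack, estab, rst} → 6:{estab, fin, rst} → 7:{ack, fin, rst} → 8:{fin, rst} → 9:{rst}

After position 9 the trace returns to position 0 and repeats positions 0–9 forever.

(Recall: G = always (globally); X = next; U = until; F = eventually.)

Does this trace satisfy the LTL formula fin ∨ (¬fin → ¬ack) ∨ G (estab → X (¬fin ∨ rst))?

estab → X (¬fin ∨ rst) holds at every position 0..9, and those are all positions ever visited, so G (estab → X (¬fin ∨ rst)) holds.
Positions where estab holds: 0, 2, 5, 6.
Check X (¬fin ∨ rst) at each: 0→ok, 2→ok, 5→ok, 6→ok.
At position 0: fin ∨ (¬fin → ¬ack) is true; G (estab → X (¬fin ∨ rst)) is true; so fin ∨ (¬fin → ¬ack) ∨ G (estab → X (¬fin ∨ rst)) is true.

Yes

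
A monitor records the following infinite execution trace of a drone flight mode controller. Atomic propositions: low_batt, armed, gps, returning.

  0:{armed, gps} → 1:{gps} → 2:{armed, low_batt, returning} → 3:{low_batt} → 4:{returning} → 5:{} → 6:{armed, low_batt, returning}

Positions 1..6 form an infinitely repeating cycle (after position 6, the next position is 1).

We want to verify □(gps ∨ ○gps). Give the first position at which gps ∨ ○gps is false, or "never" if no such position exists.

2

Check gps ∨ ○gps at each position in order: 0 ✓, 1 ✓.
At position 2 the labels are {armed, low_batt, returning} and the next position 3 has {low_batt}, so gps ∨ ○gps is false there. This is the first violation.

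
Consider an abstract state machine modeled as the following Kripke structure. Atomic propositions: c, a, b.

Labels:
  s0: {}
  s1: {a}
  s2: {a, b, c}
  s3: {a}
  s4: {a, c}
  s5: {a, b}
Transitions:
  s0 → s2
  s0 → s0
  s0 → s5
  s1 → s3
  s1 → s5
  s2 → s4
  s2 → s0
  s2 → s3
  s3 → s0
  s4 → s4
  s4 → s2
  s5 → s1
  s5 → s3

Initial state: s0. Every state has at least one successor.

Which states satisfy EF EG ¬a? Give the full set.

States satisfying EG ¬a: {s0}.
States satisfying EF EG ¬a: {s0, s1, s2, s3, s4, s5}.

{s0, s1, s2, s3, s4, s5}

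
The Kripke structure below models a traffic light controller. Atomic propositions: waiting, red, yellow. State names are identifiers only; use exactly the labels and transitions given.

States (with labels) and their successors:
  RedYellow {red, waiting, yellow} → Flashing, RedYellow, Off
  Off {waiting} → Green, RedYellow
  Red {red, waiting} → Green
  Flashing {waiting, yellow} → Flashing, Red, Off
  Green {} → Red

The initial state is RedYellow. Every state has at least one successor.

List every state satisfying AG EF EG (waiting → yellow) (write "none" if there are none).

States satisfying EF EG (waiting → yellow): {RedYellow, Off, Flashing}.
States satisfying AG EF EG (waiting → yellow): ∅.

none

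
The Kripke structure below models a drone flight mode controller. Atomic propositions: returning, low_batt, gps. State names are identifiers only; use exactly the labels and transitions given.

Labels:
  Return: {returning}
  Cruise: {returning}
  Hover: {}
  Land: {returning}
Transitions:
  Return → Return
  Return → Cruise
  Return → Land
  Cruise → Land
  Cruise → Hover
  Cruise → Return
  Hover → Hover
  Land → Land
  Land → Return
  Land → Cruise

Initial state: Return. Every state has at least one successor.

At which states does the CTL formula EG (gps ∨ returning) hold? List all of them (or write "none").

States satisfying gps ∨ returning: {Return, Cruise, Land}.
States satisfying EG (gps ∨ returning): {Return, Cruise, Land}.

{Return, Cruise, Land}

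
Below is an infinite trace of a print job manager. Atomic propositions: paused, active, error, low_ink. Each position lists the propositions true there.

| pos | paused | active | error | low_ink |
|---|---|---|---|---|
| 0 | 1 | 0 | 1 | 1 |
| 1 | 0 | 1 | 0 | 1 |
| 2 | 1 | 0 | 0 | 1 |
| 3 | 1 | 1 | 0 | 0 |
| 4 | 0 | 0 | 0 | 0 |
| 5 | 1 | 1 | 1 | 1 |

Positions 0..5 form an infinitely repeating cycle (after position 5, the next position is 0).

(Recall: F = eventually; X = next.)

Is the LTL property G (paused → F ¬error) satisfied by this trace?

paused → F ¬error holds at every position 0..5, and those are all positions ever visited, so G (paused → F ¬error) holds.
Positions where paused holds: 0, 2, 3, 5.
Check F ¬error at each: 0→ok, 2→ok, 3→ok, 5→ok.

Satisfied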